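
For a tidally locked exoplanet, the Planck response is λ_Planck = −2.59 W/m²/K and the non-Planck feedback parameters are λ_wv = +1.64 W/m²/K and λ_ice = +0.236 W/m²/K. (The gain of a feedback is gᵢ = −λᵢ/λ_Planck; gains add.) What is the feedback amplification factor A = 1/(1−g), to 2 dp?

Convert to gains: g_wv = 1.64/2.59 = 0.6332; g_ice = 0.236/2.59 = 0.09112.
Total gain g = 0.72432.
A = 1/(1 − 0.72432) = 3.63.

3.63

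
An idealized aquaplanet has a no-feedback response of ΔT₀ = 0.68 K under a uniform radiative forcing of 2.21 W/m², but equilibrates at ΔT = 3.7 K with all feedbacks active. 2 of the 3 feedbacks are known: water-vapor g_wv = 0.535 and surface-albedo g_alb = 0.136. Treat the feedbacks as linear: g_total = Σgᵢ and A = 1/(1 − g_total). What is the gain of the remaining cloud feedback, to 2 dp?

0.15

Amplification A = ΔT/ΔT₀ = 3.7/0.68 = 5.441.
Total gain g = 1 − 1/A = 1 − 1/5.441 = 0.8162.
Known gains sum to 0.535 + 0.136 = 0.671.
g_cld = 0.8162 − 0.671 = 0.15.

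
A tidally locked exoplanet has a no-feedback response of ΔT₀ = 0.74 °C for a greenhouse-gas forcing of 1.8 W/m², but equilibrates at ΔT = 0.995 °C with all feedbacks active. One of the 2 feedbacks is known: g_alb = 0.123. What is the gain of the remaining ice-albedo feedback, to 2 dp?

Amplification A = ΔT/ΔT₀ = 0.995/0.74 = 1.345.
Total gain g = 1 − 1/A = 1 − 1/1.345 = 0.2565.
The known gain is 0.123.
g_ice = 0.2565 − 0.123 = 0.13.

0.13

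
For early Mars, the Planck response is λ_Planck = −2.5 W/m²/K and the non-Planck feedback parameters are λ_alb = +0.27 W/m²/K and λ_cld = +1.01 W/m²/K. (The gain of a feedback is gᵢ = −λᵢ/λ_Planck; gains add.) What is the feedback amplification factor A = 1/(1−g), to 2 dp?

2.05

Convert to gains: g_alb = 0.27/2.5 = 0.108; g_cld = 1.01/2.5 = 0.404.
Total gain g = 0.512.
A = 1/(1 − 0.512) = 2.05.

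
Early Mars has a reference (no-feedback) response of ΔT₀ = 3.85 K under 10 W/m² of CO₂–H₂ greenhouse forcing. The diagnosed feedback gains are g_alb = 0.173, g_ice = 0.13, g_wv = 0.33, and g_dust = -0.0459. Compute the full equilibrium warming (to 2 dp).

Total gain g = 0.173 + 0.13 + 0.33 − 0.0459 = 0.5871.
Amplification A = 1/(1 − 0.5871) = 2.422.
ΔT = 3.85 × 2.422 = 9.32 K.

9.32 K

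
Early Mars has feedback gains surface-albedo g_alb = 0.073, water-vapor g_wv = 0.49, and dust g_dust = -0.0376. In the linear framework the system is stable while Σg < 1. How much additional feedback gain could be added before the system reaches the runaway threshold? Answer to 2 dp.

0.47

Current total gain = 0.073 + 0.49 − 0.0376 = 0.5254.
Margin to runaway = 1 − 0.5254 = 0.47.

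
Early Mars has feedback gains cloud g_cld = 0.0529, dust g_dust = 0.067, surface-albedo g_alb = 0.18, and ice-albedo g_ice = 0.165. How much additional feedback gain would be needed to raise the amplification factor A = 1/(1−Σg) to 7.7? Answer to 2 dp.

0.41

Current total gain = 0.4649.
Target gain for A = 7.7: g* = 1 − 1/7.7 = 0.8701.
Additional gain needed = 0.8701 − 0.4649 = 0.41.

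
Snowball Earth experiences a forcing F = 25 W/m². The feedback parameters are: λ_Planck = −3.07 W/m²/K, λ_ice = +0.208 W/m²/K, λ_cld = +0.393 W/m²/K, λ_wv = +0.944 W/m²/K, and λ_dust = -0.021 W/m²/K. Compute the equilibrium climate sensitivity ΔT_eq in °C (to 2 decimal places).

Net feedback parameter λ = (−3.07) + (+0.208) + (+0.393) + (+0.944) + (-0.021) = -1.546 W/m²/K.
ΔT = −F/λ = −25/(-1.546) = 16.17 °C.

16.17 °C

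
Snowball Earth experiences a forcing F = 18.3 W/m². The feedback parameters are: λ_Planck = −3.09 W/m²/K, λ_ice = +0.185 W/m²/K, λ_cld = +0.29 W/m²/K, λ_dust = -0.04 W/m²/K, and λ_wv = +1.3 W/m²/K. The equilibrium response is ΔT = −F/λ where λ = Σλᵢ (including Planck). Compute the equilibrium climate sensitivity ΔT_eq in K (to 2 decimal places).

Net feedback parameter λ = (−3.09) + (+0.185) + (+0.29) + (-0.04) + (+1.3) = -1.355 W/m²/K.
ΔT = −F/λ = −18.3/(-1.355) = 13.51 K.

13.51 K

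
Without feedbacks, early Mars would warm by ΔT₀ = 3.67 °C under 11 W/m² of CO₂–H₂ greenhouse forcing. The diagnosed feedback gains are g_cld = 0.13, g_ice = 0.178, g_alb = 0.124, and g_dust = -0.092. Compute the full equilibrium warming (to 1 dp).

5.6 °C

Total gain g = 0.13 + 0.178 + 0.124 − 0.092 = 0.34.
Amplification A = 1/(1 − 0.34) = 1.515.
ΔT = 3.67 × 1.515 = 5.6 °C.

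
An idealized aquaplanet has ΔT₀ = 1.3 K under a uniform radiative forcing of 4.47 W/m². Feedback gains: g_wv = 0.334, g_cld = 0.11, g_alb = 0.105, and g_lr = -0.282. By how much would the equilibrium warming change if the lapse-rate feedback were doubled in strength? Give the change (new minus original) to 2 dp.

-0.49 K

Original: g = 0.267, ΔT = 1.3/(1−0.267) = 1.7735 K.
With doubled lapse-rate: g' = -0.015, ΔT' = 1.3/(1+0.015) = 1.2808 K.
Change = 1.2808 − 1.7735 = -0.49 K.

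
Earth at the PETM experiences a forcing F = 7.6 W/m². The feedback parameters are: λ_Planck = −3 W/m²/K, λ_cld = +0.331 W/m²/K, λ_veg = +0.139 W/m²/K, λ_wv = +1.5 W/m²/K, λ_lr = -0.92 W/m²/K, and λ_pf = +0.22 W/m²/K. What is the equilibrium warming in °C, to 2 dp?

4.39 °C

Net feedback parameter λ = (−3) + (+0.331) + (+0.139) + (+1.5) + (-0.92) + (+0.22) = -1.73 W/m²/K.
ΔT = −F/λ = −7.6/(-1.73) = 4.39 °C.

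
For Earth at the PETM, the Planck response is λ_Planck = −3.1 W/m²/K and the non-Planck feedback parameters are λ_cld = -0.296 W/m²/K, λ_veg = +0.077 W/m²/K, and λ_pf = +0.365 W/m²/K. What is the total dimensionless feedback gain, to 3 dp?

Convert to gains: g_cld = -0.296/3.1 = -0.09548; g_veg = 0.077/3.1 = 0.02484; g_pf = 0.365/3.1 = 0.1177.
Total gain g = 0.04706.

0.047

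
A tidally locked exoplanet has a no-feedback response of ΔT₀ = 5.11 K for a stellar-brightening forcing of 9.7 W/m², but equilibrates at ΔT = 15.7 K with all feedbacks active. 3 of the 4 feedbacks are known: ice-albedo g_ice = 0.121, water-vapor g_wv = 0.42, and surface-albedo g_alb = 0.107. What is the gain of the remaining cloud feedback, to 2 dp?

0.03

Amplification A = ΔT/ΔT₀ = 15.7/5.11 = 3.072.
Total gain g = 1 − 1/A = 1 − 1/3.072 = 0.6745.
Known gains sum to 0.121 + 0.42 + 0.107 = 0.648.
g_cld = 0.6745 − 0.648 = 0.03.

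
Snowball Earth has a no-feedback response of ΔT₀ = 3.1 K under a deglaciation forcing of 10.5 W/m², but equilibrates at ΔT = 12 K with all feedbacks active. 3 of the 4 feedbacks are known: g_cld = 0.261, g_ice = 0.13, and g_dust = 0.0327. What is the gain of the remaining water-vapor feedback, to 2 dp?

Amplification A = ΔT/ΔT₀ = 12/3.1 = 3.871.
Total gain g = 1 − 1/A = 1 − 1/3.871 = 0.7417.
Known gains sum to 0.261 + 0.13 + 0.0327 = 0.4237.
g_wv = 0.7417 − 0.4237 = 0.32.

0.32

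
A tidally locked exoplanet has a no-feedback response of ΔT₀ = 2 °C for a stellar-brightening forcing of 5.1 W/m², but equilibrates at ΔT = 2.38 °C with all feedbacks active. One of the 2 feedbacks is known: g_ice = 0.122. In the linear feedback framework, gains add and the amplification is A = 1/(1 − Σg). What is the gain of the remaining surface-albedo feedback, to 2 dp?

0.04

Amplification A = ΔT/ΔT₀ = 2.38/2 = 1.19.
Total gain g = 1 − 1/A = 1 − 1/1.19 = 0.1597.
The known gain is 0.122.
g_alb = 0.1597 − 0.122 = 0.04.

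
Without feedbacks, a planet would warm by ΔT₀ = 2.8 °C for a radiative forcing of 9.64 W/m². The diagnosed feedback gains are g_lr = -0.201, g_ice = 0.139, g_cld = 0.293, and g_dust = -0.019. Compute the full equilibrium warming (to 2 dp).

Total gain g = -0.201 + 0.139 + 0.293 − 0.019 = 0.212.
Amplification A = 1/(1 − 0.212) = 1.269.
ΔT = 2.8 × 1.269 = 3.55 °C.

3.55 °C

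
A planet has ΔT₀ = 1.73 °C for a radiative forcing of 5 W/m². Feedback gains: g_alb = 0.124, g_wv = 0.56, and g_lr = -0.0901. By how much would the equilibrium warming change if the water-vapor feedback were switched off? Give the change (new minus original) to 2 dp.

Original: g = 0.5939, ΔT = 1.73/(1−0.5939) = 4.2600 °C.
Without water-vapor: g' = 0.0339, ΔT' = 1.73/(1−0.0339) = 1.7907 °C.
Change = 1.7907 − 4.2600 = -2.47 °C.

-2.47 °C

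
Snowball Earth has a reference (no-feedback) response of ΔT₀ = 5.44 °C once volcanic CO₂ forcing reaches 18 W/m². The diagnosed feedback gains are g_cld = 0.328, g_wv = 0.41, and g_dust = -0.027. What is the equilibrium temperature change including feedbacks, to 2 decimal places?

18.82 °C

Total gain g = 0.328 + 0.41 − 0.027 = 0.711.
Amplification A = 1/(1 − 0.711) = 3.46.
ΔT = 5.44 × 3.46 = 18.82 °C.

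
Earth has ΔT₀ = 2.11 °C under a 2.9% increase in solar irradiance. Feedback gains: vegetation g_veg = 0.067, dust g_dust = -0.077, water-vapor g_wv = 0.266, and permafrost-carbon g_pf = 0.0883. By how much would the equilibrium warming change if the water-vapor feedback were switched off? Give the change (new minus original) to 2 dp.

Original: g = 0.3443, ΔT = 2.11/(1−0.3443) = 3.2179 °C.
Without water-vapor: g' = 0.0783, ΔT' = 2.11/(1−0.0783) = 2.2892 °C.
Change = 2.2892 − 3.2179 = -0.93 °C.

-0.93 °C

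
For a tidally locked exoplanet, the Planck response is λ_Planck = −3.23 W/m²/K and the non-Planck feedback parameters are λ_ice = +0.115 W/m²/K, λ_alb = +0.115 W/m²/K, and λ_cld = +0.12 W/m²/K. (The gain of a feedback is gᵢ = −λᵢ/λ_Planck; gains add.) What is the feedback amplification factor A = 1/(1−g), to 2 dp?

Convert to gains: g_ice = 0.115/3.23 = 0.0356; g_alb = 0.115/3.23 = 0.0356; g_cld = 0.12/3.23 = 0.03715.
Total gain g = 0.10835.
A = 1/(1 − 0.10835) = 1.12.

1.12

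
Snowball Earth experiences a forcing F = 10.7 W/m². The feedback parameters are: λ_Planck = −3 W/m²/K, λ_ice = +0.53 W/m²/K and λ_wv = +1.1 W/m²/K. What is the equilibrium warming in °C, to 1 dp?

Net feedback parameter λ = (−3) + (+0.53) + (+1.1) = -1.37 W/m²/K.
ΔT = −F/λ = −10.7/(-1.37) = 7.8 °C.

7.8 °C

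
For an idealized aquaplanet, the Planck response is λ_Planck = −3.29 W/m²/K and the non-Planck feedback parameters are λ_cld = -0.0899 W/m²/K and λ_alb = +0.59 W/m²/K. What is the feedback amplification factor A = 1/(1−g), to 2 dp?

1.18

Convert to gains: g_cld = -0.0899/3.29 = -0.02733; g_alb = 0.59/3.29 = 0.1793.
Total gain g = 0.15197.
A = 1/(1 − 0.15197) = 1.18.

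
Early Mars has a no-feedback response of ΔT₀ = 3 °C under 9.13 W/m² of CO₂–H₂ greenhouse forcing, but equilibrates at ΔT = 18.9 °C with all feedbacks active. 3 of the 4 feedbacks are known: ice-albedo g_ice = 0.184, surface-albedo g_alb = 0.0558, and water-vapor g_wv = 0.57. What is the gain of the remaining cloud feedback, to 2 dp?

0.03

Amplification A = ΔT/ΔT₀ = 18.9/3 = 6.3.
Total gain g = 1 − 1/A = 1 − 1/6.3 = 0.8413.
Known gains sum to 0.184 + 0.0558 + 0.57 = 0.8098.
g_cld = 0.8413 − 0.8098 = 0.03.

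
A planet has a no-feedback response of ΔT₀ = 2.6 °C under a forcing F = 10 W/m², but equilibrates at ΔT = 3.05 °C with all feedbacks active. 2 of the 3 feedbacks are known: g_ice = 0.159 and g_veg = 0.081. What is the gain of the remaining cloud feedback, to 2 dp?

-0.09

Amplification A = ΔT/ΔT₀ = 3.05/2.6 = 1.173.
Total gain g = 1 − 1/A = 1 − 1/1.173 = 0.1475.
Known gains sum to 0.159 + 0.081 = 0.24.
g_cld = 0.1475 − 0.24 = -0.09.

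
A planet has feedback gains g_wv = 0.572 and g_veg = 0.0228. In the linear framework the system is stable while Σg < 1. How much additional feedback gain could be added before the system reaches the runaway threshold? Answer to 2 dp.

Current total gain = 0.572 + 0.0228 = 0.5948.
Margin to runaway = 1 − 0.5948 = 0.41.

0.41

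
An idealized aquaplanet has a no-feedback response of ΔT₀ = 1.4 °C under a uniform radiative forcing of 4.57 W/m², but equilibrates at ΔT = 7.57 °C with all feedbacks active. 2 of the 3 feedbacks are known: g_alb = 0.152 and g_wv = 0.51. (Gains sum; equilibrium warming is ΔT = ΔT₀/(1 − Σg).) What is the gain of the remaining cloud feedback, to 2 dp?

Amplification A = ΔT/ΔT₀ = 7.57/1.4 = 5.407.
Total gain g = 1 − 1/A = 1 − 1/5.407 = 0.8151.
Known gains sum to 0.152 + 0.51 = 0.662.
g_cld = 0.8151 − 0.662 = 0.15.

0.15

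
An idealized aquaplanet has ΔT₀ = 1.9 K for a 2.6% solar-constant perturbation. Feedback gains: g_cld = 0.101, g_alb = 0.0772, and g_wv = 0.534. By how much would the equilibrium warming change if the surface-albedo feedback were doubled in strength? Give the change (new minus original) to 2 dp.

Original: g = 0.7122, ΔT = 1.9/(1−0.7122) = 6.6018 K.
With doubled surface-albedo: g' = 0.7894, ΔT' = 1.9/(1−0.7894) = 9.0218 K.
Change = 9.0218 − 6.6018 = 2.42 K.

2.42 K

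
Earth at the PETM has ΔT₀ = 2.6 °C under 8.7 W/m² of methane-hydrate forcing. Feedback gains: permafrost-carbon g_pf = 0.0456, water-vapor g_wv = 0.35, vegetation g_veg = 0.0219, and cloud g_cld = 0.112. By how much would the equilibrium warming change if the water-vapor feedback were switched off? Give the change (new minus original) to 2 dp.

Original: g = 0.5295, ΔT = 2.6/(1−0.5295) = 5.5260 °C.
Without water-vapor: g' = 0.1795, ΔT' = 2.6/(1−0.1795) = 3.1688 °C.
Change = 3.1688 − 5.5260 = -2.36 °C.

-2.36 °C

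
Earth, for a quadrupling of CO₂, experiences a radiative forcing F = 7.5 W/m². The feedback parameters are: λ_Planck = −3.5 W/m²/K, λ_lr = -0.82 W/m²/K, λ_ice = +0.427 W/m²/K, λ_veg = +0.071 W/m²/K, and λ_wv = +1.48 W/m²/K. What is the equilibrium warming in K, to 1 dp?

Net feedback parameter λ = (−3.5) + (-0.82) + (+0.427) + (+0.071) + (+1.48) = -2.342 W/m²/K.
ΔT = −F/λ = −7.5/(-2.342) = 3.2 K.

3.2 K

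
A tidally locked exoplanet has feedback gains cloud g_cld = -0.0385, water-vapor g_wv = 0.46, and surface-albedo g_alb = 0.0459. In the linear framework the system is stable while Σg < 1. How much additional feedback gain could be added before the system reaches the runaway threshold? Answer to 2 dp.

Current total gain = -0.0385 + 0.46 + 0.0459 = 0.4674.
Margin to runaway = 1 − 0.4674 = 0.53.

0.53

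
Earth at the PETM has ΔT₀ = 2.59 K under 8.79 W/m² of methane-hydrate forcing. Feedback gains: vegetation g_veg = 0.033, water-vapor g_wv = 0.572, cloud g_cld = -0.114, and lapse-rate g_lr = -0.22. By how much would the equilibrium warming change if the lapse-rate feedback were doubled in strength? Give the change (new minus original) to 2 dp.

Original: g = 0.271, ΔT = 2.59/(1−0.271) = 3.5528 K.
With doubled lapse-rate: g' = 0.051, ΔT' = 2.59/(1−0.051) = 2.7292 K.
Change = 2.7292 − 3.5528 = -0.82 K.

-0.82 K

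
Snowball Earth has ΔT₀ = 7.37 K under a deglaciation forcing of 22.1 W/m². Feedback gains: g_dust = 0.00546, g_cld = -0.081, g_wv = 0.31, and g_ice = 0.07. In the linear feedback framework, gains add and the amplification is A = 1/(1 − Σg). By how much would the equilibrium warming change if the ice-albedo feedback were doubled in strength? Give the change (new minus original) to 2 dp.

1.19 K

Original: g = 0.30446, ΔT = 7.37/(1−0.30446) = 10.5961 K.
With doubled ice-albedo: g' = 0.37446, ΔT' = 7.37/(1−0.37446) = 11.7818 K.
Change = 11.7818 − 10.5961 = 1.19 K.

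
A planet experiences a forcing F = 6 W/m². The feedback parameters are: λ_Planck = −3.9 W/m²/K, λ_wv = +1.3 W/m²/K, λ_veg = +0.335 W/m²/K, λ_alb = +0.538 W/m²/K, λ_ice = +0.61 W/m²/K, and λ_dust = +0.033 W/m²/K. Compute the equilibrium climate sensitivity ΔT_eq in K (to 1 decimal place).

Net feedback parameter λ = (−3.9) + (+1.3) + (+0.335) + (+0.538) + (+0.61) + (+0.033) = -1.084 W/m²/K.
ΔT = −F/λ = −6/(-1.084) = 5.5 K.

5.5 K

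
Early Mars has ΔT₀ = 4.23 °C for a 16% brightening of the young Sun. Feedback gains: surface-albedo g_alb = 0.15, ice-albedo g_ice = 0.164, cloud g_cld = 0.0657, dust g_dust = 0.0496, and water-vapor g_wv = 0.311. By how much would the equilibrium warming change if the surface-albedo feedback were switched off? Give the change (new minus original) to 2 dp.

Original: g = 0.7403, ΔT = 4.23/(1−0.7403) = 16.2880 °C.
Without surface-albedo: g' = 0.5903, ΔT' = 4.23/(1−0.5903) = 10.3246 °C.
Change = 10.3246 − 16.2880 = -5.96 °C.

-5.96 °C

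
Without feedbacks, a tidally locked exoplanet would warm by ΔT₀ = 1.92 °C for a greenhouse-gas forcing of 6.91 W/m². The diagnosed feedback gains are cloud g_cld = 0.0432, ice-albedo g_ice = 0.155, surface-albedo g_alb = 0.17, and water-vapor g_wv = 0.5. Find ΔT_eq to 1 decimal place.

Total gain g = 0.0432 + 0.155 + 0.17 + 0.5 = 0.8682.
Amplification A = 1/(1 − 0.8682) = 7.587.
ΔT = 1.92 × 7.587 = 14.6 °C.

14.6 °C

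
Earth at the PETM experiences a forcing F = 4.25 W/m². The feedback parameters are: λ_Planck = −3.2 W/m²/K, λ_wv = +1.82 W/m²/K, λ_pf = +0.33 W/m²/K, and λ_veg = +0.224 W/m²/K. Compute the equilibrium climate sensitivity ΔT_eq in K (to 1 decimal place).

5.1 K

Net feedback parameter λ = (−3.2) + (+1.82) + (+0.33) + (+0.224) = -0.826 W/m²/K.
ΔT = −F/λ = −4.25/(-0.826) = 5.1 K.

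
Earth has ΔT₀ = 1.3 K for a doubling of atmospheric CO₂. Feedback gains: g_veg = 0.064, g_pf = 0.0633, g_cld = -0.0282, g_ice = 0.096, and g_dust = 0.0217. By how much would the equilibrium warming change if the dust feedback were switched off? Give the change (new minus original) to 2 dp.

-0.04 K

Original: g = 0.2168, ΔT = 1.3/(1−0.2168) = 1.6599 K.
Without dust: g' = 0.1951, ΔT' = 1.3/(1−0.1951) = 1.6151 K.
Change = 1.6151 − 1.6599 = -0.04 K.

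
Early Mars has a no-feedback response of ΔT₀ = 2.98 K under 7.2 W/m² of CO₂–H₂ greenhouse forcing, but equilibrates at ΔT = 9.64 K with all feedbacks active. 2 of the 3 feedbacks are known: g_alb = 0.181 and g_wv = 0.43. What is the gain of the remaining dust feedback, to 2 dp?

0.08

Amplification A = ΔT/ΔT₀ = 9.64/2.98 = 3.235.
Total gain g = 1 − 1/A = 1 − 1/3.235 = 0.6909.
Known gains sum to 0.181 + 0.43 = 0.611.
g_dust = 0.6909 − 0.611 = 0.08.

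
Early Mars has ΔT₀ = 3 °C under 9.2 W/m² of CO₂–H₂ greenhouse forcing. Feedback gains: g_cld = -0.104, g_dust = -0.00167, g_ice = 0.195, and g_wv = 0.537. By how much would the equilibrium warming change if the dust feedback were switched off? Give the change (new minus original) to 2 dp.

Original: g = 0.62633, ΔT = 3/(1−0.62633) = 8.0285 °C.
Without dust: g' = 0.628, ΔT' = 3/(1−0.628) = 8.0645 °C.
Change = 8.0645 − 8.0285 = 0.04 °C.

0.04 °C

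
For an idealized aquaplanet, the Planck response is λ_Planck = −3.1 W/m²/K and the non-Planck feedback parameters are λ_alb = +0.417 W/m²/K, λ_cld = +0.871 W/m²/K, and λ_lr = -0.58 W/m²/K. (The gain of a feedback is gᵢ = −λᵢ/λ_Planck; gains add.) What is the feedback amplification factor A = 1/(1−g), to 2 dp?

1.30

Convert to gains: g_alb = 0.417/3.1 = 0.1345; g_cld = 0.871/3.1 = 0.281; g_lr = -0.58/3.1 = -0.1871.
Total gain g = 0.2284.
A = 1/(1 − 0.2284) = 1.30.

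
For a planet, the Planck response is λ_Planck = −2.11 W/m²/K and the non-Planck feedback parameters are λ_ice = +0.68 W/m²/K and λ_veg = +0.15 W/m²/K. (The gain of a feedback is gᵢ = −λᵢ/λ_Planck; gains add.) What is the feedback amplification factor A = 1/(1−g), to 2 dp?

1.65

Convert to gains: g_ice = 0.68/2.11 = 0.3223; g_veg = 0.15/2.11 = 0.07109.
Total gain g = 0.39339.
A = 1/(1 − 0.39339) = 1.65.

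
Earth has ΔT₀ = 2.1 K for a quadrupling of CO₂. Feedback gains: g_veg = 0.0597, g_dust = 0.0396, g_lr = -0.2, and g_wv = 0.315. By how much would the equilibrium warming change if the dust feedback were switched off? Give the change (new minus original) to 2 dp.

Original: g = 0.2143, ΔT = 2.1/(1−0.2143) = 2.6728 K.
Without dust: g' = 0.1747, ΔT' = 2.1/(1−0.1747) = 2.5445 K.
Change = 2.5445 − 2.6728 = -0.13 K.

-0.13 K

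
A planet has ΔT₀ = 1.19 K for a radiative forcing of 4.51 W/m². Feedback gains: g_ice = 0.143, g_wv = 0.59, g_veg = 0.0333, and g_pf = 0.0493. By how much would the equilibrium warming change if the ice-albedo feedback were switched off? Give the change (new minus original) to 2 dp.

Original: g = 0.8156, ΔT = 1.19/(1−0.8156) = 6.4534 K.
Without ice-albedo: g' = 0.6726, ΔT' = 1.19/(1−0.6726) = 3.6347 K.
Change = 3.6347 − 6.4534 = -2.82 K.

-2.82 K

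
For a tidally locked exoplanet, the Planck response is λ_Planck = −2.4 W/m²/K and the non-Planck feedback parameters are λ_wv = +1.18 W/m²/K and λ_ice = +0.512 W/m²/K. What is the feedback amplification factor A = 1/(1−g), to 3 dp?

Convert to gains: g_wv = 1.18/2.4 = 0.4917; g_ice = 0.512/2.4 = 0.2133.
Total gain g = 0.705.
A = 1/(1 − 0.705) = 3.390.

3.390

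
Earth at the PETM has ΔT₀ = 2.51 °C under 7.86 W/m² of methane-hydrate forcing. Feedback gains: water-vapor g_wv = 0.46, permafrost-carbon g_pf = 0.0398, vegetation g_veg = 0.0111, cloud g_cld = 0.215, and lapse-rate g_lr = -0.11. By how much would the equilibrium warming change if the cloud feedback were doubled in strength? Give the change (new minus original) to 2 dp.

Original: g = 0.6159, ΔT = 2.51/(1−0.6159) = 6.5348 °C.
With doubled cloud: g' = 0.8309, ΔT' = 2.51/(1−0.8309) = 14.8433 °C.
Change = 14.8433 − 6.5348 = 8.31 °C.

8.31 °C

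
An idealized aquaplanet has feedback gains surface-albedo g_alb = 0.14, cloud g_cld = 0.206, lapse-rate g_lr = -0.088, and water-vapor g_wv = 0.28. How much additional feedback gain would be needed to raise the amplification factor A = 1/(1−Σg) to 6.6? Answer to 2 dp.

Current total gain = 0.538.
Target gain for A = 6.6: g* = 1 − 1/6.6 = 0.8485.
Additional gain needed = 0.8485 − 0.538 = 0.31.

0.31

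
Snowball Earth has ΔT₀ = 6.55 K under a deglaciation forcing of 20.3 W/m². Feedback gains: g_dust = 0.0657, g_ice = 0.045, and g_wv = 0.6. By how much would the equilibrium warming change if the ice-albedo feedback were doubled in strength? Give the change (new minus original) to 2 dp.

Original: g = 0.7107, ΔT = 6.55/(1−0.7107) = 22.6409 K.
With doubled ice-albedo: g' = 0.7557, ΔT' = 6.55/(1−0.7557) = 26.8113 K.
Change = 26.8113 − 22.6409 = 4.17 K.

4.17 K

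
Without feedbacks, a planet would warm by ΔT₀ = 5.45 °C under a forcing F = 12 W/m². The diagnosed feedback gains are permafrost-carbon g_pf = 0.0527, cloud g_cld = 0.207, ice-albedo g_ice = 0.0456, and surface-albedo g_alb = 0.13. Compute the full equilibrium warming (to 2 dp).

Total gain g = 0.0527 + 0.207 + 0.0456 + 0.13 = 0.4353.
Amplification A = 1/(1 − 0.4353) = 1.771.
ΔT = 5.45 × 1.771 = 9.65 °C.

9.65 °C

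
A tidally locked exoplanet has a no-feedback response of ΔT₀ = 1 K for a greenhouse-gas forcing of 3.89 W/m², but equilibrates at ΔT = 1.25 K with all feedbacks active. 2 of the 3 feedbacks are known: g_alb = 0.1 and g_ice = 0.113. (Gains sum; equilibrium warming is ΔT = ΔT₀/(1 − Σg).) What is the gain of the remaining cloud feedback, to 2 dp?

-0.01

Amplification A = ΔT/ΔT₀ = 1.25/1 = 1.25.
Total gain g = 1 − 1/A = 1 − 1/1.25 = 0.2.
Known gains sum to 0.1 + 0.113 = 0.213.
g_cld = 0.2 − 0.213 = -0.01.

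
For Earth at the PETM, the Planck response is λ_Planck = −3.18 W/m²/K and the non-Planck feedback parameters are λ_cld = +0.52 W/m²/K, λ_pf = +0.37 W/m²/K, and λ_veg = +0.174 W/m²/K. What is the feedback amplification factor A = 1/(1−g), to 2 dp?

1.50

Convert to gains: g_cld = 0.52/3.18 = 0.1635; g_pf = 0.37/3.18 = 0.1164; g_veg = 0.174/3.18 = 0.05472.
Total gain g = 0.33462.
A = 1/(1 − 0.33462) = 1.50.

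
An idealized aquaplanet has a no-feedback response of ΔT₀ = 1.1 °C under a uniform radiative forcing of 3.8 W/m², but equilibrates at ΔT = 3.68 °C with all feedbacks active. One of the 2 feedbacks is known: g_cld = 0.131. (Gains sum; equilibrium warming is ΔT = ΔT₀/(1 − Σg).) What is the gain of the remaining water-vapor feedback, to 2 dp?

0.57

Amplification A = ΔT/ΔT₀ = 3.68/1.1 = 3.345.
Total gain g = 1 − 1/A = 1 − 1/3.345 = 0.701.
The known gain is 0.131.
g_wv = 0.701 − 0.131 = 0.57.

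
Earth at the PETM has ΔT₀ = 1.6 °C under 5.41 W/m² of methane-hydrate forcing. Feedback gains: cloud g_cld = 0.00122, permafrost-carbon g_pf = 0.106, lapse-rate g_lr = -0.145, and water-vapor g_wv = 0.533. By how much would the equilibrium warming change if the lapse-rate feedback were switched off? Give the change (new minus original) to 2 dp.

Original: g = 0.49522, ΔT = 1.6/(1−0.49522) = 3.1697 °C.
Without lapse-rate: g' = 0.64022, ΔT' = 1.6/(1−0.64022) = 4.4472 °C.
Change = 4.4472 − 3.1697 = 1.28 °C.

1.28 °C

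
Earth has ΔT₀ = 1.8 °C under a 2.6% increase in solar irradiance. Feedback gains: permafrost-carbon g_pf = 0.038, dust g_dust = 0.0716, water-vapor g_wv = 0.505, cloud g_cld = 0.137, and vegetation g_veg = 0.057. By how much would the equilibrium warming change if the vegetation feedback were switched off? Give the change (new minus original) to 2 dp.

Original: g = 0.8086, ΔT = 1.8/(1−0.8086) = 9.4044 °C.
Without vegetation: g' = 0.7516, ΔT' = 1.8/(1−0.7516) = 7.2464 °C.
Change = 7.2464 − 9.4044 = -2.16 °C.

-2.16 °C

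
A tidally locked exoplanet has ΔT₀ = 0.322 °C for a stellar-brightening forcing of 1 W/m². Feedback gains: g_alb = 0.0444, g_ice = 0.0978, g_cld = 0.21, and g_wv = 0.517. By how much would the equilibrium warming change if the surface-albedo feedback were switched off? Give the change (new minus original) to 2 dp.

-0.62 °C

Original: g = 0.8692, ΔT = 0.322/(1−0.8692) = 2.4618 °C.
Without surface-albedo: g' = 0.8248, ΔT' = 0.322/(1−0.8248) = 1.8379 °C.
Change = 1.8379 − 2.4618 = -0.62 °C.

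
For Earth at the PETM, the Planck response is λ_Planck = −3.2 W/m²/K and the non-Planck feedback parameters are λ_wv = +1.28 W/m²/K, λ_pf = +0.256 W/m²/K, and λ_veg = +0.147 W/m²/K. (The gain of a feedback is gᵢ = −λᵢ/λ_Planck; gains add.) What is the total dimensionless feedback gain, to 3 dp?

0.526

Convert to gains: g_wv = 1.28/3.2 = 0.4; g_pf = 0.256/3.2 = 0.08; g_veg = 0.147/3.2 = 0.04594.
Total gain g = 0.52594.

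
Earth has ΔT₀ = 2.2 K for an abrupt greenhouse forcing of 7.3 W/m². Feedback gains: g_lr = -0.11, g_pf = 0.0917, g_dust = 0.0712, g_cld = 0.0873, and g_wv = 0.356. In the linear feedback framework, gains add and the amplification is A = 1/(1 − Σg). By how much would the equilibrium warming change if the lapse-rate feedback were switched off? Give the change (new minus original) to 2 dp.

Original: g = 0.4962, ΔT = 2.2/(1−0.4962) = 4.3668 K.
Without lapse-rate: g' = 0.6062, ΔT' = 2.2/(1−0.6062) = 5.5866 K.
Change = 5.5866 − 4.3668 = 1.22 K.

1.22 K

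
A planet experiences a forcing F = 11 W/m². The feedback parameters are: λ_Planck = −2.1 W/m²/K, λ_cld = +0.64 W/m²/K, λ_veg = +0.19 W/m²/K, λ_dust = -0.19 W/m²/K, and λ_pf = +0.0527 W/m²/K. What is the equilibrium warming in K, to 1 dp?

Net feedback parameter λ = (−2.1) + (+0.64) + (+0.19) + (-0.19) + (+0.0527) = -1.4073 W/m²/K.
ΔT = −F/λ = −11/(-1.4073) = 7.8 K.

7.8 K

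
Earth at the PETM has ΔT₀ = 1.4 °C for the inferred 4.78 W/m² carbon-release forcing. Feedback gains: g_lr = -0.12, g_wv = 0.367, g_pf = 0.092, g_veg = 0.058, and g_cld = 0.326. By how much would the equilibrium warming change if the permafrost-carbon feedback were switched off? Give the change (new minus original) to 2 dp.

Original: g = 0.723, ΔT = 1.4/(1−0.723) = 5.0542 °C.
Without permafrost-carbon: g' = 0.631, ΔT' = 1.4/(1−0.631) = 3.7940 °C.
Change = 3.7940 − 5.0542 = -1.26 °C.

-1.26 °C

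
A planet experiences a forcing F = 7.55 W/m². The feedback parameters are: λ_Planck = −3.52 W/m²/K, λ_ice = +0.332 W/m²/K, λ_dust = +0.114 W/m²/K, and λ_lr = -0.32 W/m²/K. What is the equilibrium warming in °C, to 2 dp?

Net feedback parameter λ = (−3.52) + (+0.332) + (+0.114) + (-0.32) = -3.394 W/m²/K.
ΔT = −F/λ = −7.55/(-3.394) = 2.22 °C.

2.22 °C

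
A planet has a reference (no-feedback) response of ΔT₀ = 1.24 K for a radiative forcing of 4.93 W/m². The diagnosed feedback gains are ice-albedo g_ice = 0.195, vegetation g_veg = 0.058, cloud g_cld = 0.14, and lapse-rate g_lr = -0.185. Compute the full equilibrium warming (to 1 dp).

1.6 K

Total gain g = 0.195 + 0.058 + 0.14 − 0.185 = 0.208.
Amplification A = 1/(1 − 0.208) = 1.263.
ΔT = 1.24 × 1.263 = 1.6 K.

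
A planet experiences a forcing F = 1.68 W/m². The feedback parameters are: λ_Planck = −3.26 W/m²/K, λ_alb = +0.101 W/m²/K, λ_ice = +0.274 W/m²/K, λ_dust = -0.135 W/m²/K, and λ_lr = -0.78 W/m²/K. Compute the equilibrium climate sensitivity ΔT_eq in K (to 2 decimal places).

Net feedback parameter λ = (−3.26) + (+0.101) + (+0.274) + (-0.135) + (-0.78) = -3.8 W/m²/K.
ΔT = −F/λ = −1.68/(-3.8) = 0.44 K.

0.44 K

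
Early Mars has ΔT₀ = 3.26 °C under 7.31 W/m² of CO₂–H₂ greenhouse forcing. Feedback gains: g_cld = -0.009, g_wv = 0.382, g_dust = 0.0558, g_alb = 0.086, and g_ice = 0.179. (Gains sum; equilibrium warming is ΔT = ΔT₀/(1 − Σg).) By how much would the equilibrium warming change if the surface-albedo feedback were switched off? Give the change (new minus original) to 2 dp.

Original: g = 0.6938, ΔT = 3.26/(1−0.6938) = 10.6466 °C.
Without surface-albedo: g' = 0.6078, ΔT' = 3.26/(1−0.6078) = 8.3121 °C.
Change = 8.3121 − 10.6466 = -2.33 °C.

-2.33 °C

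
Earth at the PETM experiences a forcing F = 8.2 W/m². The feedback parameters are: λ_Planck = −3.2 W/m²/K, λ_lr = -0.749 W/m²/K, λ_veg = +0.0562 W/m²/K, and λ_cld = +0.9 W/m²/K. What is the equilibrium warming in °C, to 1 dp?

2.7 °C

Net feedback parameter λ = (−3.2) + (-0.749) + (+0.0562) + (+0.9) = -2.9928 W/m²/K.
ΔT = −F/λ = −8.2/(-2.9928) = 2.7 °C.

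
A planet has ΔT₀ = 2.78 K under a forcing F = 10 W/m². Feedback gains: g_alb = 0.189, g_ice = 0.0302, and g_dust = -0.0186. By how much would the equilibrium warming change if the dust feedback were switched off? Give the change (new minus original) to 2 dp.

Original: g = 0.2006, ΔT = 2.78/(1−0.2006) = 3.4776 K.
Without dust: g' = 0.2192, ΔT' = 2.78/(1−0.2192) = 3.5605 K.
Change = 3.5605 − 3.4776 = 0.08 K.

0.08 K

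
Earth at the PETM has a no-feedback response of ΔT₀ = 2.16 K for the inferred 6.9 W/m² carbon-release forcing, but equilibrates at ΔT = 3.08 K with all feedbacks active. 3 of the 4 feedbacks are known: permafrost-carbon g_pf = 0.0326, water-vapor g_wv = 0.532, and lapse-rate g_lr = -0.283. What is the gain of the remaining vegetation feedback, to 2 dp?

0.02

Amplification A = ΔT/ΔT₀ = 3.08/2.16 = 1.426.
Total gain g = 1 − 1/A = 1 − 1/1.426 = 0.2987.
Known gains sum to 0.0326 + 0.532 − 0.283 = 0.2816.
g_veg = 0.2987 − 0.2816 = 0.02.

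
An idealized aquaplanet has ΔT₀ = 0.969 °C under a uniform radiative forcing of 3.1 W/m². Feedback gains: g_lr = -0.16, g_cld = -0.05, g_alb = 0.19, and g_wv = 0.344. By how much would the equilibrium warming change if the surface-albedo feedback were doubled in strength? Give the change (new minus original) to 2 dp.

Original: g = 0.324, ΔT = 0.969/(1−0.324) = 1.4334 °C.
With doubled surface-albedo: g' = 0.514, ΔT' = 0.969/(1−0.514) = 1.9938 °C.
Change = 1.9938 − 1.4334 = 0.56 °C.

0.56 °C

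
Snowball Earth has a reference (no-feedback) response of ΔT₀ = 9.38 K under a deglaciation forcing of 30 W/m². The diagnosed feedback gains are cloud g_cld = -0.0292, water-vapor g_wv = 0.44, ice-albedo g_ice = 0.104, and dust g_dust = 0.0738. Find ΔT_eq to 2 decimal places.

Total gain g = -0.0292 + 0.44 + 0.104 + 0.0738 = 0.5886.
Amplification A = 1/(1 − 0.5886) = 2.431.
ΔT = 9.38 × 2.431 = 22.80 K.

22.80 K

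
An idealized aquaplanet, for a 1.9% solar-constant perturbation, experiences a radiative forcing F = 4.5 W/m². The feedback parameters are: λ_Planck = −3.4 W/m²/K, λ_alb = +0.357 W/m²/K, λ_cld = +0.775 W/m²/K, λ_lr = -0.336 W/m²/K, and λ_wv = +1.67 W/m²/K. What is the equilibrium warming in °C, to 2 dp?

4.82 °C

Net feedback parameter λ = (−3.4) + (+0.357) + (+0.775) + (-0.336) + (+1.67) = -0.934 W/m²/K.
ΔT = −F/λ = −4.5/(-0.934) = 4.82 °C.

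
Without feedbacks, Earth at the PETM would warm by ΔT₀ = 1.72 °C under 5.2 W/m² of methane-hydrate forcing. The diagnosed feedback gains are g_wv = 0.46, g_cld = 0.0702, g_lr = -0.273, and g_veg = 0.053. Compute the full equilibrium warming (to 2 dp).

Total gain g = 0.46 + 0.0702 − 0.273 + 0.053 = 0.3102.
Amplification A = 1/(1 − 0.3102) = 1.45.
ΔT = 1.72 × 1.45 = 2.49 °C.

2.49 °C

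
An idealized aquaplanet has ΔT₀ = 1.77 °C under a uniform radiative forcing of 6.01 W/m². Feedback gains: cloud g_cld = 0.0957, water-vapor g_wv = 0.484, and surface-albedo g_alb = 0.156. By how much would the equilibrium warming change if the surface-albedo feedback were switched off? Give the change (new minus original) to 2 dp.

-2.49 °C

Original: g = 0.7357, ΔT = 1.77/(1−0.7357) = 6.6969 °C.
Without surface-albedo: g' = 0.5797, ΔT' = 1.77/(1−0.5797) = 4.2113 °C.
Change = 4.2113 − 6.6969 = -2.49 °C.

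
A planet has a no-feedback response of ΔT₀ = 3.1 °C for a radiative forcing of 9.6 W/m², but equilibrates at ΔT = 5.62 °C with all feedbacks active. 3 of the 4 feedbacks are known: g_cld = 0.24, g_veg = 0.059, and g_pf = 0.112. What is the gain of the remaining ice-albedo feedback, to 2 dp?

0.04

Amplification A = ΔT/ΔT₀ = 5.62/3.1 = 1.813.
Total gain g = 1 − 1/A = 1 − 1/1.813 = 0.4484.
Known gains sum to 0.24 + 0.059 + 0.112 = 0.411.
g_ice = 0.4484 − 0.411 = 0.04.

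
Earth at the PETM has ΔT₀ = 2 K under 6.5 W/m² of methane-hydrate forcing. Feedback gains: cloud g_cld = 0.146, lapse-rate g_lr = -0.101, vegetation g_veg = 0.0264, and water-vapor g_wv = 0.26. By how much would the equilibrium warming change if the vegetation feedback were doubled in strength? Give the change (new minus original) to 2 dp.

Original: g = 0.3314, ΔT = 2/(1−0.3314) = 2.9913 K.
With doubled vegetation: g' = 0.3578, ΔT' = 2/(1−0.3578) = 3.1143 K.
Change = 3.1143 − 2.9913 = 0.12 K.

0.12 K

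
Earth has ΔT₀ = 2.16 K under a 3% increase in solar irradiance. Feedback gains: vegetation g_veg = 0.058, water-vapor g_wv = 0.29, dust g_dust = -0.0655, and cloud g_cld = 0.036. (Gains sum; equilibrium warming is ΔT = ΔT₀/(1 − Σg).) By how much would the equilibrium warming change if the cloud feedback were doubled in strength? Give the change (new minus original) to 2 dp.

0.18 K

Original: g = 0.3185, ΔT = 2.16/(1−0.3185) = 3.1695 K.
With doubled cloud: g' = 0.3545, ΔT' = 2.16/(1−0.3545) = 3.3462 K.
Change = 3.3462 − 3.1695 = 0.18 K.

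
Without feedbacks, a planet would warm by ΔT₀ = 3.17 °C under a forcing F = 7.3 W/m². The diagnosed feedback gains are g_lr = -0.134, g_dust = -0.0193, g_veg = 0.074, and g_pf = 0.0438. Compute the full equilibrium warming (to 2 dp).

3.06 °C

Total gain g = -0.134 − 0.0193 + 0.074 + 0.0438 = -0.0355.
Amplification A = 1/(1 + 0.0355) = 0.9657.
ΔT = 3.17 × 0.9657 = 3.06 °C.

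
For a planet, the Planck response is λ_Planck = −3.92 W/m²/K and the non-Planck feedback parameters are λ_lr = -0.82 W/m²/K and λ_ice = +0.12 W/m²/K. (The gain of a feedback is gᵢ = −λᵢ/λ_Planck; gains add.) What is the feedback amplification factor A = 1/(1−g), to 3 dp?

0.848

Convert to gains: g_lr = -0.82/3.92 = -0.2092; g_ice = 0.12/3.92 = 0.03061.
Total gain g = -0.17859.
A = 1/(1 + 0.17859) = 0.848.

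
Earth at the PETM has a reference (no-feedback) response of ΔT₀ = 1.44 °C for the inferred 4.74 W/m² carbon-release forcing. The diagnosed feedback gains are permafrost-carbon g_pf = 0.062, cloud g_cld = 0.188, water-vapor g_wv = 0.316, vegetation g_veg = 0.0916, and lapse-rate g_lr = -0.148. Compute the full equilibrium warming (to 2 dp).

2.94 °C

Total gain g = 0.062 + 0.188 + 0.316 + 0.0916 − 0.148 = 0.5096.
Amplification A = 1/(1 − 0.5096) = 2.039.
ΔT = 1.44 × 2.039 = 2.94 °C.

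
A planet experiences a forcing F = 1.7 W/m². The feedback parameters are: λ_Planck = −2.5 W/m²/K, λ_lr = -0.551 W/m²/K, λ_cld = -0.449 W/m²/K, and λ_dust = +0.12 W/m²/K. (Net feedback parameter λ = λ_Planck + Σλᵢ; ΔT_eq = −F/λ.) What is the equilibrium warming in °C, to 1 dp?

Net feedback parameter λ = (−2.5) + (-0.551) + (-0.449) + (+0.12) = -3.38 W/m²/K.
ΔT = −F/λ = −1.7/(-3.38) = 0.5 °C.

0.5 °C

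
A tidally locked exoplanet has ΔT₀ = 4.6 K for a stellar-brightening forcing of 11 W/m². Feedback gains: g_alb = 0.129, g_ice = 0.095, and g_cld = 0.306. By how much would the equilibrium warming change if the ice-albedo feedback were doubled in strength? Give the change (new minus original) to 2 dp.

Original: g = 0.53, ΔT = 4.6/(1−0.53) = 9.7872 K.
With doubled ice-albedo: g' = 0.625, ΔT' = 4.6/(1−0.625) = 12.2667 K.
Change = 12.2667 − 9.7872 = 2.48 K.

2.48 K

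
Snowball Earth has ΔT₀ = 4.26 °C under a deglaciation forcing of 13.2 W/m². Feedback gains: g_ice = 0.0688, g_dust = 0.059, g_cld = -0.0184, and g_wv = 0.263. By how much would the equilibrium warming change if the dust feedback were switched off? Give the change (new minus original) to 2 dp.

Original: g = 0.3724, ΔT = 4.26/(1−0.3724) = 6.7878 °C.
Without dust: g' = 0.3134, ΔT' = 4.26/(1−0.3134) = 6.2045 °C.
Change = 6.2045 − 6.7878 = -0.58 °C.

-0.58 °C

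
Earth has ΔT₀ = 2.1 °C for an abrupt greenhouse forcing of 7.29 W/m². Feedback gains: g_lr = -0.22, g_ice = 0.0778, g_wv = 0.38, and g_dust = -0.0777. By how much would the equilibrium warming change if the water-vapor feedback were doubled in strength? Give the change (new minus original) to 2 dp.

Original: g = 0.1601, ΔT = 2.1/(1−0.1601) = 2.5003 °C.
With doubled water-vapor: g' = 0.5401, ΔT' = 2.1/(1−0.5401) = 4.5662 °C.
Change = 4.5662 − 2.5003 = 2.07 °C.

2.07 °C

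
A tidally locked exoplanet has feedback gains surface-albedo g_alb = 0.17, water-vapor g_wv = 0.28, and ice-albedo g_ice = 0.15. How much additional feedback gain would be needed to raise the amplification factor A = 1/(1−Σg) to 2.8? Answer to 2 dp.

0.04

Current total gain = 0.6.
Target gain for A = 2.8: g* = 1 − 1/2.8 = 0.6429.
Additional gain needed = 0.6429 − 0.6 = 0.04.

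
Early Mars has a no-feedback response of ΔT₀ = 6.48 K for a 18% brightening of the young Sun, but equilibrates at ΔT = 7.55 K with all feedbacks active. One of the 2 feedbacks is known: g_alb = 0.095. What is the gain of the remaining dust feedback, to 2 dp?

Amplification A = ΔT/ΔT₀ = 7.55/6.48 = 1.165.
Total gain g = 1 − 1/A = 1 − 1/1.165 = 0.1416.
The known gain is 0.095.
g_dust = 0.1416 − 0.095 = 0.05.

0.05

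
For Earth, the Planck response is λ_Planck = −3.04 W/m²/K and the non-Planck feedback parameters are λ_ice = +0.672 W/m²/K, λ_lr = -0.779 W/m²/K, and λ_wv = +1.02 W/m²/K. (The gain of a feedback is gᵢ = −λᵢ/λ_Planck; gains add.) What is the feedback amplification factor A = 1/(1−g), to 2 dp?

1.43

Convert to gains: g_ice = 0.672/3.04 = 0.2211; g_lr = -0.779/3.04 = -0.2562; g_wv = 1.02/3.04 = 0.3355.
Total gain g = 0.3004.
A = 1/(1 − 0.3004) = 1.43.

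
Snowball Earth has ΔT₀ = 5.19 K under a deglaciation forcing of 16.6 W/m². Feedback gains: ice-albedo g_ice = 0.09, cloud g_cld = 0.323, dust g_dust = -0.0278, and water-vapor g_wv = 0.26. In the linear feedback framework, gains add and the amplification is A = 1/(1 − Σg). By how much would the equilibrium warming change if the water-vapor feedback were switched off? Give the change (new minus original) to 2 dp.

-6.19 K

Original: g = 0.6452, ΔT = 5.19/(1−0.6452) = 14.6280 K.
Without water-vapor: g' = 0.3852, ΔT' = 5.19/(1−0.3852) = 8.4418 K.
Change = 8.4418 − 14.6280 = -6.19 K.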